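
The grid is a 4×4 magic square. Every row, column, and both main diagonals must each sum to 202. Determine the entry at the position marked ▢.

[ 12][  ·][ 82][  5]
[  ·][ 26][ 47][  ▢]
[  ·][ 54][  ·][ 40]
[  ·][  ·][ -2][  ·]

68

From row 1, 202 − (12 + 82 + 5) gives (1,2) = 103.
The remaining cell in column 2 is (4,2) = 202 − 183 = 19.
Column 3 must total 202; the given cells sum to 127, so (3,3) = 75.
Main diagonal must total 202; the given cells sum to 113, so (4,4) = 89.
Using anti-diagonal: 5 + 47 + 54 + ? → (4,1) = 202 − 106 = 96.
The remaining cell in row 3 is (3,1) = 202 − 169 = 33.
Column 1 needs 202; the known cells sum to 141, so (2,1) = 61.
Column 4: 5 + 40 + 89 + ? = 202, so (2,4) = 68.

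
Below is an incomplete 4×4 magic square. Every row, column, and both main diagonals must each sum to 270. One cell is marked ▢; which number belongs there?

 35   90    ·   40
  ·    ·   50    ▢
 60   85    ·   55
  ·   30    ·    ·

75

From row 1, 270 − (35 + 90 + 40) gives (1,3) = 105.
Row 3 must total 270; the given cells sum to 200, so (3,3) = 70.
Column 2 needs 270; the known cells sum to 205, so (2,2) = 65.
The remaining cell in column 3 is (4,3) = 270 − 225 = 45.
Main diagonal must total 270; the given cells sum to 170, so (4,4) = 100.
Anti-diagonal: 40 + 50 + 85 + ? = 270, so (4,1) = 95.
Column 1 needs 270; the known cells sum to 190, so (2,1) = 80.
Column 4 needs 270; the known cells sum to 195, so (2,4) = 75.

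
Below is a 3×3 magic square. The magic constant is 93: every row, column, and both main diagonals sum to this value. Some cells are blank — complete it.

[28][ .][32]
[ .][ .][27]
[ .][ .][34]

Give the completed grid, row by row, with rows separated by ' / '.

Row 1 must total 93; the given cells sum to 60, so (1,2) = 33.
Main diagonal needs 93; the known cells sum to 62, so (2,2) = 31.
Using anti-diagonal: 32 + 31 + ? → (3,1) = 93 − 63 = 30.
The remaining cell in row 2 is (2,1) = 93 − 58 = 35.
Using row 3: 30 + 34 + ? → (3,2) = 93 − 64 = 29.

28 33 32 / 35 31 27 / 30 29 34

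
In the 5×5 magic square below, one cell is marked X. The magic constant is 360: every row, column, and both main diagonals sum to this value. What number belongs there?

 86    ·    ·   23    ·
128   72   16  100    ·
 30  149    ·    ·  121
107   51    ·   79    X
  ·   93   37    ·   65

-12

From row 2, 360 − (128 + 72 + 16 + 100) gives (2,5) = 44.
From column 1, 360 − (86 + 128 + 30 + 107) gives (5,1) = 9.
Column 2 needs 360; the known cells sum to 365, so (1,2) = -5.
From main diagonal, 360 − (86 + 72 + 79 + 65) gives (3,3) = 58.
From anti-diagonal, 360 − (100 + 58 + 51 + 9) gives (1,5) = 142.
From row 1, 360 − (86 + (-5) + 23 + 142) gives (1,3) = 114.
From row 3, 360 − (30 + 149 + 58 + 121) gives (3,4) = 2.
The remaining cell in row 5 is (5,4) = 360 − 204 = 156.
Column 3 needs 360; the known cells sum to 225, so (4,3) = 135.
Column 5: 142 + 44 + 121 + 65 + ? = 360, so (4,5) = -12.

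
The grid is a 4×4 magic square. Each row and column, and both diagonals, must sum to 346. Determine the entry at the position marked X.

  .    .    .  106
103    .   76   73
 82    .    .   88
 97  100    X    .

70

The remaining cell in row 2 is (2,2) = 346 − 252 = 94.
Column 1 must total 346; the given cells sum to 282, so (1,1) = 64.
The remaining cell in column 4 is (4,4) = 346 − 267 = 79.
Using main diagonal: 64 + 94 + 79 + ? → (3,3) = 346 − 237 = 109.
Anti-diagonal must total 346; the given cells sum to 279, so (3,2) = 67.
From row 4, 346 − (97 + 100 + 79) gives (4,3) = 70.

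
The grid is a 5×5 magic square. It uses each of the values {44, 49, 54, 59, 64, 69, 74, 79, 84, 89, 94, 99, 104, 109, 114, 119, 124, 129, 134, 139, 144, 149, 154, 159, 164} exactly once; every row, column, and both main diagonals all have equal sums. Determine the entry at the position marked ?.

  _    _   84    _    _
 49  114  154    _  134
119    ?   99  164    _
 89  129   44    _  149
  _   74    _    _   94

The 25 entries sum to 2600, so each line sums to 2600/5 = 520.
Row 2 must total 520; the given cells sum to 451, so (2,4) = 69.
Row 4: 89 + 129 + 44 + 149 + ? = 520, so (4,4) = 109.
Using column 3: 84 + 154 + 99 + 44 + ? → (5,3) = 520 − 381 = 139.
The remaining cell in main diagonal is (1,1) = 520 − 416 = 104.
Column 1 must total 520; the given cells sum to 361, so (5,1) = 159.
Anti-diagonal needs 520; the known cells sum to 456, so (1,5) = 64.
From row 5, 520 − (159 + 74 + 139 + 94) gives (5,4) = 54.
From column 4, 520 − (69 + 164 + 109 + 54) gives (1,4) = 124.
From column 5, 520 − (64 + 134 + 149 + 94) gives (3,5) = 79.
From row 1, 520 − (104 + 84 + 124 + 64) gives (1,2) = 144.
Row 3 must total 520; the given cells sum to 461, so (3,2) = 59.

59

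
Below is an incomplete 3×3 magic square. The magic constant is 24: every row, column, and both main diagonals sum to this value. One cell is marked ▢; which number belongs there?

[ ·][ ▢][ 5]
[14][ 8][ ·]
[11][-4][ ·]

Row 2: 14 + 8 + ? = 24, so (2,3) = 2.
Row 3 needs 24; the known cells sum to 7, so (3,3) = 17.
The remaining cell in column 1 is (1,1) = 24 − 25 = -1.
Column 2 must total 24; the given cells sum to 4, so (1,2) = 20.

20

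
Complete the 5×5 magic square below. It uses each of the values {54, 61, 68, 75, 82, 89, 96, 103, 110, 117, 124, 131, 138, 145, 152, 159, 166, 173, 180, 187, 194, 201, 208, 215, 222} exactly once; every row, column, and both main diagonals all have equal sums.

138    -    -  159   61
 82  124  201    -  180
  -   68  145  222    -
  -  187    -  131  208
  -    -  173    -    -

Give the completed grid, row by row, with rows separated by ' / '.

The 25 entries sum to 3450, so each line sums to 3450/5 = 690.
Row 2: 82 + 124 + 201 + 180 + ? = 690, so (2,4) = 103.
Using column 4: 159 + 103 + 222 + 131 + ? → (5,4) = 690 − 615 = 75.
The remaining cell in main diagonal is (5,5) = 690 − 538 = 152.
The remaining cell in anti-diagonal is (5,1) = 690 − 496 = 194.
Row 5: 194 + 173 + 75 + 152 + ? = 690, so (5,2) = 96.
Column 2 must total 690; the given cells sum to 475, so (1,2) = 215.
Column 5 needs 690; the known cells sum to 601, so (3,5) = 89.
The remaining cell in row 1 is (1,3) = 690 − 573 = 117.
Row 3 must total 690; the given cells sum to 524, so (3,1) = 166.
From column 1, 690 − (138 + 82 + 166 + 194) gives (4,1) = 110.
Using column 3: 117 + 201 + 145 + 173 + ? → (4,3) = 690 − 636 = 54.

138 215 117 159 61 / 82 124 201 103 180 / 166 68 145 222 89 / 110 187 54 131 208 / 194 96 173 75 152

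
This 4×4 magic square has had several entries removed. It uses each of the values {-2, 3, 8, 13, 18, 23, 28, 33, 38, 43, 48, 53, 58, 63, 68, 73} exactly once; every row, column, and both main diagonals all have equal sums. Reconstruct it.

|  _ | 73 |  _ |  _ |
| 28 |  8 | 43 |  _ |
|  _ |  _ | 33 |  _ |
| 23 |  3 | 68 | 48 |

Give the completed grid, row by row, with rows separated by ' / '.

The 16 entries sum to 568, so each line sums to 568/4 = 142.
The remaining cell in row 2 is (2,4) = 142 − 79 = 63.
The remaining cell in column 2 is (3,2) = 142 − 84 = 58.
From column 3, 142 − (43 + 33 + 68) gives (1,3) = -2.
The remaining cell in main diagonal is (1,1) = 142 − 89 = 53.
The remaining cell in anti-diagonal is (1,4) = 142 − 124 = 18.
The remaining cell in column 1 is (3,1) = 142 − 104 = 38.
Column 4 needs 142; the known cells sum to 129, so (3,4) = 13.

53 73 -2 18 / 28 8 43 63 / 38 58 33 13 / 23 3 68 48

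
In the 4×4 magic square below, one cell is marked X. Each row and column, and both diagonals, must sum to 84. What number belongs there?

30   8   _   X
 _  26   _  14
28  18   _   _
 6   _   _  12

36

Column 1 needs 84; the known cells sum to 64, so (2,1) = 20.
Column 2 needs 84; the known cells sum to 52, so (4,2) = 32.
The remaining cell in main diagonal is (3,3) = 84 − 68 = 16.
Using row 2: 20 + 26 + 14 + ? → (2,3) = 84 − 60 = 24.
Using row 3: 28 + 18 + 16 + ? → (3,4) = 84 − 62 = 22.
From row 4, 84 − (6 + 32 + 12) gives (4,3) = 34.
Column 3 needs 84; the known cells sum to 74, so (1,3) = 10.
Column 4 must total 84; the given cells sum to 48, so (1,4) = 36.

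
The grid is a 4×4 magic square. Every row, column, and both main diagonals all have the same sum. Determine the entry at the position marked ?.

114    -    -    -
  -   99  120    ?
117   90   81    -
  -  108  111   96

Main diagonal is complete and sums to 390; that is the magic constant.
From row 3, 390 − (117 + 90 + 81) gives (3,4) = 102.
Using row 4: 108 + 111 + 96 + ? → (4,1) = 390 − 315 = 75.
From column 1, 390 − (114 + 117 + 75) gives (2,1) = 84.
Column 2: 99 + 90 + 108 + ? = 390, so (1,2) = 93.
Column 3 must total 390; the given cells sum to 312, so (1,3) = 78.
The remaining cell in anti-diagonal is (1,4) = 390 − 285 = 105.
Using row 2: 84 + 99 + 120 + ? → (2,4) = 390 − 303 = 87.

87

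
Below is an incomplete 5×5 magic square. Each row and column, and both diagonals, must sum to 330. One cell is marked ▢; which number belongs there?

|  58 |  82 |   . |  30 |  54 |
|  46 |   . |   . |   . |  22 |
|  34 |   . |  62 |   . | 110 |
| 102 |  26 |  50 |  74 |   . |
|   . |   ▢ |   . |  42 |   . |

The remaining cell in row 1 is (1,3) = 330 − 224 = 106.
Row 4 needs 330; the known cells sum to 252, so (4,5) = 78.
The remaining cell in column 1 is (5,1) = 330 − 240 = 90.
The remaining cell in column 5 is (5,5) = 330 − 264 = 66.
Main diagonal: 58 + 62 + 74 + 66 + ? = 330, so (2,2) = 70.
Anti-diagonal must total 330; the given cells sum to 232, so (2,4) = 98.
Row 2: 46 + 70 + 98 + 22 + ? = 330, so (2,3) = 94.
The remaining cell in column 3 is (5,3) = 330 − 312 = 18.
The remaining cell in column 4 is (3,4) = 330 − 244 = 86.
The remaining cell in row 3 is (3,2) = 330 − 292 = 38.
Using row 5: 90 + 18 + 42 + 66 + ? → (5,2) = 330 − 216 = 114.

114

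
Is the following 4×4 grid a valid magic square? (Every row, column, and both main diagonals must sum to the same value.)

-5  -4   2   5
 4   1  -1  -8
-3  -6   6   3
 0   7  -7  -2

Row 1: -5 + (-4) + 2 + 5 = -2.
Row 2: 4 + 1 + (-1) + (-8) = -4.
Row 3: -3 + (-6) + 6 + 3 = 0.
Row 4: 0 + 7 + (-7) + (-2) = -2.
Column 1: -5 + 4 + (-3) + 0 = -4.
Column 2: -4 + 1 + (-6) + 7 = -2.
Column 3: 2 + (-1) + 6 + (-7) = 0.
Column 4: 5 + (-8) + 3 + (-2) = -2.
Main diagonal: -5 + 1 + 6 + (-2) = 0.
Anti-diagonal: 5 + (-1) + (-6) + 0 = -2.

No — column 3 sums to 0 but row 4 sums to -2.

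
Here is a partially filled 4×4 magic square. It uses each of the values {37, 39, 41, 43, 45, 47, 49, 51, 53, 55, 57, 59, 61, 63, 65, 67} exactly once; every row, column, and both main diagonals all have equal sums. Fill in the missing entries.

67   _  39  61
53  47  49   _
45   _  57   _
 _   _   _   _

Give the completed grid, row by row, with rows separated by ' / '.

67 41 39 61 / 53 47 49 59 / 45 55 57 51 / 43 65 63 37

The 16 entries sum to 832, so each line sums to 832/4 = 208.
Row 1 needs 208; the known cells sum to 167, so (1,2) = 41.
Row 2 needs 208; the known cells sum to 149, so (2,4) = 59.
Column 1 must total 208; the given cells sum to 165, so (4,1) = 43.
Column 3: 39 + 49 + 57 + ? = 208, so (4,3) = 63.
From main diagonal, 208 − (67 + 47 + 57) gives (4,4) = 37.
Using anti-diagonal: 61 + 49 + 43 + ? → (3,2) = 208 − 153 = 55.
Row 3 needs 208; the known cells sum to 157, so (3,4) = 51.
The remaining cell in row 4 is (4,2) = 208 − 143 = 65.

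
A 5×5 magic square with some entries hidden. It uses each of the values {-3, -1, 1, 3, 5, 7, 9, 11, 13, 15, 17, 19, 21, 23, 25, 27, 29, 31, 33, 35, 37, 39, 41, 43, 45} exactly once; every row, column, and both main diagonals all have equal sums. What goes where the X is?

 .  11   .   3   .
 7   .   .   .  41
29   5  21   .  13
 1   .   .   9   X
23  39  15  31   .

35

The 25 entries sum to 525, so each line sums to 525/5 = 105.
Row 3: 29 + 5 + 21 + 13 + ? = 105, so (3,4) = 37.
From row 5, 105 − (23 + 39 + 15 + 31) gives (5,5) = -3.
From column 1, 105 − (7 + 29 + 1 + 23) gives (1,1) = 45.
Column 4 needs 105; the known cells sum to 80, so (2,4) = 25.
From main diagonal, 105 − (45 + 21 + 9 + (-3)) gives (2,2) = 33.
Using row 2: 7 + 33 + 25 + 41 + ? → (2,3) = 105 − 106 = -1.
Column 2 needs 105; the known cells sum to 88, so (4,2) = 17.
From anti-diagonal, 105 − (25 + 21 + 17 + 23) gives (1,5) = 19.
From row 1, 105 − (45 + 11 + 3 + 19) gives (1,3) = 27.
Column 3: 27 + (-1) + 21 + 15 + ? = 105, so (4,3) = 43.
The remaining cell in column 5 is (4,5) = 105 − 70 = 35.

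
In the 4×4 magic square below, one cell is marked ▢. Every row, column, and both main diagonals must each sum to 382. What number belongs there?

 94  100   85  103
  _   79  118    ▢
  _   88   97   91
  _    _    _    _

76

Row 3: 88 + 97 + 91 + ? = 382, so (3,1) = 106.
Using column 2: 100 + 79 + 88 + ? → (4,2) = 382 − 267 = 115.
Column 3 must total 382; the given cells sum to 300, so (4,3) = 82.
Main diagonal: 94 + 79 + 97 + ? = 382, so (4,4) = 112.
Anti-diagonal must total 382; the given cells sum to 309, so (4,1) = 73.
The remaining cell in column 1 is (2,1) = 382 − 273 = 109.
The remaining cell in column 4 is (2,4) = 382 − 306 = 76.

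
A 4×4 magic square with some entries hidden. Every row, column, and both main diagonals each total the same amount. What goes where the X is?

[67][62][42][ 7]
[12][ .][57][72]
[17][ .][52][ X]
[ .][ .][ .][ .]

77

Row 1 is complete and sums to 178; that is the magic constant.
Row 2 needs 178; the known cells sum to 141, so (2,2) = 37.
From column 1, 178 − (67 + 12 + 17) gives (4,1) = 82.
Using column 3: 42 + 57 + 52 + ? → (4,3) = 178 − 151 = 27.
Main diagonal needs 178; the known cells sum to 156, so (4,4) = 22.
The remaining cell in anti-diagonal is (3,2) = 178 − 146 = 32.
Using row 3: 17 + 32 + 52 + ? → (3,4) = 178 − 101 = 77.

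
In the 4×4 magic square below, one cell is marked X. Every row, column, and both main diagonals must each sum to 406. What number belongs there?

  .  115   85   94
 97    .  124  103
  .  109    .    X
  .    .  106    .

Using row 1: 115 + 85 + 94 + ? → (1,1) = 406 − 294 = 112.
From row 2, 406 − (97 + 124 + 103) gives (2,2) = 82.
Using column 2: 115 + 82 + 109 + ? → (4,2) = 406 − 306 = 100.
The remaining cell in column 3 is (3,3) = 406 − 315 = 91.
Using main diagonal: 112 + 82 + 91 + ? → (4,4) = 406 − 285 = 121.
Anti-diagonal must total 406; the given cells sum to 327, so (4,1) = 79.
The remaining cell in column 1 is (3,1) = 406 − 288 = 118.
Column 4: 94 + 103 + 121 + ? = 406, so (3,4) = 88.

88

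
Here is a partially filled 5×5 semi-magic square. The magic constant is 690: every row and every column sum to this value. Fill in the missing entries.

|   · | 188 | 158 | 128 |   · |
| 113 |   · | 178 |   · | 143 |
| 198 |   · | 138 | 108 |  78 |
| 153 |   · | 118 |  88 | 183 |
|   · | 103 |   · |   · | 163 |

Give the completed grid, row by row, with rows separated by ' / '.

93 188 158 128 123 / 113 83 178 173 143 / 198 168 138 108 78 / 153 148 118 88 183 / 133 103 98 193 163

Row 3: 198 + 138 + 108 + 78 + ? = 690, so (3,2) = 168.
From row 4, 690 − (153 + 118 + 88 + 183) gives (4,2) = 148.
Using column 2: 188 + 168 + 148 + 103 + ? → (2,2) = 690 − 607 = 83.
Column 3 must total 690; the given cells sum to 592, so (5,3) = 98.
Column 5 must total 690; the given cells sum to 567, so (1,5) = 123.
From row 1, 690 − (188 + 158 + 128 + 123) gives (1,1) = 93.
From row 2, 690 − (113 + 83 + 178 + 143) gives (2,4) = 173.
From column 1, 690 − (93 + 113 + 198 + 153) gives (5,1) = 133.
From column 4, 690 − (128 + 173 + 108 + 88) gives (5,4) = 193.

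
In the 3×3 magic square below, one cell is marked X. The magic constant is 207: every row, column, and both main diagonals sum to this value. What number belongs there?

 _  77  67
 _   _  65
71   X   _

61

Row 1: 77 + 67 + ? = 207, so (1,1) = 63.
Column 1 needs 207; the known cells sum to 134, so (2,1) = 73.
The remaining cell in column 3 is (3,3) = 207 − 132 = 75.
Using main diagonal: 63 + 75 + ? → (2,2) = 207 − 138 = 69.
Row 3 needs 207; the known cells sum to 146, so (3,2) = 61.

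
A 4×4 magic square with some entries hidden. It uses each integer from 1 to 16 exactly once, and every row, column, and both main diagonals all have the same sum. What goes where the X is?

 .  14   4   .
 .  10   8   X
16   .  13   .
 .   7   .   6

The entries are 1 through 16, which sum to 136, so each line sums to 136/4 = 34.
Using column 2: 14 + 10 + 7 + ? → (3,2) = 34 − 31 = 3.
The remaining cell in column 3 is (4,3) = 34 − 25 = 9.
Main diagonal: 10 + 13 + 6 + ? = 34, so (1,1) = 5.
The remaining cell in row 1 is (1,4) = 34 − 23 = 11.
From row 3, 34 − (16 + 3 + 13) gives (3,4) = 2.
Row 4 must total 34; the given cells sum to 22, so (4,1) = 12.
From column 1, 34 − (5 + 16 + 12) gives (2,1) = 1.
Using column 4: 11 + 2 + 6 + ? → (2,4) = 34 − 19 = 15.

15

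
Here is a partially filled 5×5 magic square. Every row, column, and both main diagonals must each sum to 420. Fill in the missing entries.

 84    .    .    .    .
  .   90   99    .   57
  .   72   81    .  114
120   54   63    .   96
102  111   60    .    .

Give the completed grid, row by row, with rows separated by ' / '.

Row 4 must total 420; the given cells sum to 333, so (4,4) = 87.
Column 2 must total 420; the given cells sum to 327, so (1,2) = 93.
Column 3 must total 420; the given cells sum to 303, so (1,3) = 117.
The remaining cell in main diagonal is (5,5) = 420 − 342 = 78.
Row 5: 102 + 111 + 60 + 78 + ? = 420, so (5,4) = 69.
Column 5: 57 + 114 + 96 + 78 + ? = 420, so (1,5) = 75.
The remaining cell in anti-diagonal is (2,4) = 420 − 312 = 108.
Row 1 needs 420; the known cells sum to 369, so (1,4) = 51.
Using row 2: 90 + 99 + 108 + 57 + ? → (2,1) = 420 − 354 = 66.
Column 1: 84 + 66 + 120 + 102 + ? = 420, so (3,1) = 48.
From column 4, 420 − (51 + 108 + 87 + 69) gives (3,4) = 105.

84 93 117 51 75 / 66 90 99 108 57 / 48 72 81 105 114 / 120 54 63 87 96 / 102 111 60 69 78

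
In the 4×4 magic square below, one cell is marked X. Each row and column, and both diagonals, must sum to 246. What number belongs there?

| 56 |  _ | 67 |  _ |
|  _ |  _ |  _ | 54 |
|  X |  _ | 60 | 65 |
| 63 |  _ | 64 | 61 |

Row 4 must total 246; the given cells sum to 188, so (4,2) = 58.
Using column 3: 67 + 60 + 64 + ? → (2,3) = 246 − 191 = 55.
Column 4: 54 + 65 + 61 + ? = 246, so (1,4) = 66.
From main diagonal, 246 − (56 + 60 + 61) gives (2,2) = 69.
Anti-diagonal: 66 + 55 + 63 + ? = 246, so (3,2) = 62.
Row 1 needs 246; the known cells sum to 189, so (1,2) = 57.
From row 2, 246 − (69 + 55 + 54) gives (2,1) = 68.
From row 3, 246 − (62 + 60 + 65) gives (3,1) = 59.

59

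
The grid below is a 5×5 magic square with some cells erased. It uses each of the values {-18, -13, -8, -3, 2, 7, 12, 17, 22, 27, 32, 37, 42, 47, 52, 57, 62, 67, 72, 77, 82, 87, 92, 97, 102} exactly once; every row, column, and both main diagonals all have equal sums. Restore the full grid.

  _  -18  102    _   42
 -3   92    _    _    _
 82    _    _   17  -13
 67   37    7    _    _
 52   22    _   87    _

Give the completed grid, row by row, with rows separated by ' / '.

12 -18 102 72 42 / -3 92 62 32 27 / 82 77 47 17 -13 / 67 37 7 2 97 / 52 22 -8 87 57

The 25 entries sum to 1050, so each line sums to 1050/5 = 210.
Column 1 must total 210; the given cells sum to 198, so (1,1) = 12.
From column 2, 210 − (-18 + 92 + 37 + 22) gives (3,2) = 77.
Row 1 must total 210; the given cells sum to 138, so (1,4) = 72.
Row 3 needs 210; the known cells sum to 163, so (3,3) = 47.
The remaining cell in anti-diagonal is (2,4) = 210 − 178 = 32.
Using column 4: 72 + 32 + 17 + 87 + ? → (4,4) = 210 − 208 = 2.
Main diagonal: 12 + 92 + 47 + 2 + ? = 210, so (5,5) = 57.
Row 4 must total 210; the given cells sum to 113, so (4,5) = 97.
The remaining cell in row 5 is (5,3) = 210 − 218 = -8.
Using column 3: 102 + 47 + 7 + (-8) + ? → (2,3) = 210 − 148 = 62.
Column 5 needs 210; the known cells sum to 183, so (2,5) = 27.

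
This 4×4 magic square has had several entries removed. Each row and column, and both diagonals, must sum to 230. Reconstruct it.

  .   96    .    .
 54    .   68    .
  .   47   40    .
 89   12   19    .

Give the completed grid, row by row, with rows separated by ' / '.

Row 4 needs 230; the known cells sum to 120, so (4,4) = 110.
Using column 2: 96 + 47 + 12 + ? → (2,2) = 230 − 155 = 75.
Column 3 needs 230; the known cells sum to 127, so (1,3) = 103.
Using main diagonal: 75 + 40 + 110 + ? → (1,1) = 230 − 225 = 5.
The remaining cell in anti-diagonal is (1,4) = 230 − 204 = 26.
Row 2: 54 + 75 + 68 + ? = 230, so (2,4) = 33.
From column 1, 230 − (5 + 54 + 89) gives (3,1) = 82.
Column 4 needs 230; the known cells sum to 169, so (3,4) = 61.

5 96 103 26 / 54 75 68 33 / 82 47 40 61 / 89 12 19 110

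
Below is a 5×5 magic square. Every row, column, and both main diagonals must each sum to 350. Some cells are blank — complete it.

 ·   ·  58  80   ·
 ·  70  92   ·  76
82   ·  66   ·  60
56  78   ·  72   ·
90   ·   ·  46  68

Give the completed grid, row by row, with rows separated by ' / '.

Main diagonal: 70 + 66 + 72 + 68 + ? = 350, so (1,1) = 74.
Column 1 must total 350; the given cells sum to 302, so (2,1) = 48.
Row 2: 48 + 70 + 92 + 76 + ? = 350, so (2,4) = 64.
The remaining cell in column 4 is (3,4) = 350 − 262 = 88.
From anti-diagonal, 350 − (64 + 66 + 78 + 90) gives (1,5) = 52.
Row 1 needs 350; the known cells sum to 264, so (1,2) = 86.
Row 3 needs 350; the known cells sum to 296, so (3,2) = 54.
The remaining cell in column 2 is (5,2) = 350 − 288 = 62.
Using column 5: 52 + 76 + 60 + 68 + ? → (4,5) = 350 − 256 = 94.
Using row 4: 56 + 78 + 72 + 94 + ? → (4,3) = 350 − 300 = 50.
From row 5, 350 − (90 + 62 + 46 + 68) gives (5,3) = 84.

74 86 58 80 52 / 48 70 92 64 76 / 82 54 66 88 60 / 56 78 50 72 94 / 90 62 84 46 68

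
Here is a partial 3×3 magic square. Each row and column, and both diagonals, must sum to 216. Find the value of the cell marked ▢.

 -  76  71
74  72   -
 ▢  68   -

Row 1: 76 + 71 + ? = 216, so (1,1) = 69.
Row 2 needs 216; the known cells sum to 146, so (2,3) = 70.
Column 1 must total 216; the given cells sum to 143, so (3,1) = 73.

73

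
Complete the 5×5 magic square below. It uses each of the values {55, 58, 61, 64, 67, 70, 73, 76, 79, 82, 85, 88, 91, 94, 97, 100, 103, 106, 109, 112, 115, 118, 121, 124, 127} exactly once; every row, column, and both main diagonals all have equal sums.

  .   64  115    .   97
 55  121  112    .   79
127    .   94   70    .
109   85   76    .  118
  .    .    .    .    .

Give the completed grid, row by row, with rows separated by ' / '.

73 64 115 106 97 / 55 121 112 88 79 / 127 103 94 70 61 / 109 85 76 67 118 / 91 82 58 124 100

The 25 entries sum to 2275, so each line sums to 2275/5 = 455.
Row 2 must total 455; the given cells sum to 367, so (2,4) = 88.
Using row 4: 109 + 85 + 76 + 118 + ? → (4,4) = 455 − 388 = 67.
Column 3 needs 455; the known cells sum to 397, so (5,3) = 58.
Anti-diagonal must total 455; the given cells sum to 364, so (5,1) = 91.
The remaining cell in column 1 is (1,1) = 455 − 382 = 73.
The remaining cell in main diagonal is (5,5) = 455 − 355 = 100.
Row 1: 73 + 64 + 115 + 97 + ? = 455, so (1,4) = 106.
From column 4, 455 − (106 + 88 + 70 + 67) gives (5,4) = 124.
Column 5: 97 + 79 + 118 + 100 + ? = 455, so (3,5) = 61.
Row 3: 127 + 94 + 70 + 61 + ? = 455, so (3,2) = 103.
Row 5 needs 455; the known cells sum to 373, so (5,2) = 82.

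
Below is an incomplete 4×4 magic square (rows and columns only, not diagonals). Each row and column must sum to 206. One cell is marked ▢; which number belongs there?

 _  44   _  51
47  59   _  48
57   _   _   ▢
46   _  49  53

54

The remaining cell in row 2 is (2,3) = 206 − 154 = 52.
From row 4, 206 − (46 + 49 + 53) gives (4,2) = 58.
Column 1 must total 206; the given cells sum to 150, so (1,1) = 56.
Column 2: 44 + 59 + 58 + ? = 206, so (3,2) = 45.
Column 4 needs 206; the known cells sum to 152, so (3,4) = 54.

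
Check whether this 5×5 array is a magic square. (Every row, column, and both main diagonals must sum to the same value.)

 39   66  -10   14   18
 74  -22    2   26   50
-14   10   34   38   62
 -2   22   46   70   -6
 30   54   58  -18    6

Row 1: 39 + 66 + (-10) + 14 + 18 = 127.
Row 2: 74 + (-22) + 2 + 26 + 50 = 130.
Row 3: -14 + 10 + 34 + 38 + 62 = 130.
Row 4: -2 + 22 + 46 + 70 + (-6) = 130.
Row 5: 30 + 54 + 58 + (-18) + 6 = 130.
Column 1: 39 + 74 + (-14) + (-2) + 30 = 127.
Column 2: 66 + (-22) + 10 + 22 + 54 = 130.
Column 3: -10 + 2 + 34 + 46 + 58 = 130.
Column 4: 14 + 26 + 38 + 70 + (-18) = 130.
Column 5: 18 + 50 + 62 + (-6) + 6 = 130.
Main diagonal: 39 + (-22) + 34 + 70 + 6 = 127.
Anti-diagonal: 18 + 26 + 34 + 22 + 30 = 130.

No — row 1 sums to 127 but row 5 sums to 130.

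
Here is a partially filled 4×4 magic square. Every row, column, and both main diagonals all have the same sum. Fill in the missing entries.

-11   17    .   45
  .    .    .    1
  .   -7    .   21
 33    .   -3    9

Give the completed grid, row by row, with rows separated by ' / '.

Column 4 is already complete: 45 + 1 + 21 + 9 = 76, so that is the magic constant.
The remaining cell in row 1 is (1,3) = 76 − 51 = 25.
Row 4: 33 + (-3) + 9 + ? = 76, so (4,2) = 37.
Column 2: 17 + (-7) + 37 + ? = 76, so (2,2) = 29.
From main diagonal, 76 − (-11 + 29 + 9) gives (3,3) = 49.
Anti-diagonal must total 76; the given cells sum to 71, so (2,3) = 5.
Row 2 must total 76; the given cells sum to 35, so (2,1) = 41.
From row 3, 76 − (-7 + 49 + 21) gives (3,1) = 13.

-11 17 25 45 / 41 29 5 1 / 13 -7 49 21 / 33 37 -3 9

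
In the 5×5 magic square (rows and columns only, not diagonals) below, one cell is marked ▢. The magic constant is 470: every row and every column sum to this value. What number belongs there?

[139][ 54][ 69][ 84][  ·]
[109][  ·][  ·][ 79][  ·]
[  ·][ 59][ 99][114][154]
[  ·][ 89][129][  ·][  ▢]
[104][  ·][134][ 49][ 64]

34

Using row 1: 139 + 54 + 69 + 84 + ? → (1,5) = 470 − 346 = 124.
From row 3, 470 − (59 + 99 + 114 + 154) gives (3,1) = 44.
Row 5 needs 470; the known cells sum to 351, so (5,2) = 119.
The remaining cell in column 1 is (4,1) = 470 − 396 = 74.
Using column 2: 54 + 59 + 89 + 119 + ? → (2,2) = 470 − 321 = 149.
Column 3: 69 + 99 + 129 + 134 + ? = 470, so (2,3) = 39.
From column 4, 470 − (84 + 79 + 114 + 49) gives (4,4) = 144.
Row 2 needs 470; the known cells sum to 376, so (2,5) = 94.
Using row 4: 74 + 89 + 129 + 144 + ? → (4,5) = 470 − 436 = 34.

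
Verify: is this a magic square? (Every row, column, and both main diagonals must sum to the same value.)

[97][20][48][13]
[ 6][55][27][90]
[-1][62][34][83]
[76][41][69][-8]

Yes

Row 1: 97 + 20 + 48 + 13 = 178.
Row 2: 6 + 55 + 27 + 90 = 178.
Row 3: -1 + 62 + 34 + 83 = 178.
Row 4: 76 + 41 + 69 + (-8) = 178.
Column 1: 97 + 6 + (-1) + 76 = 178.
Column 2: 20 + 55 + 62 + 41 = 178.
Column 3: 48 + 27 + 34 + 69 = 178.
Column 4: 13 + 90 + 83 + (-8) = 178.
Main diagonal: 97 + 55 + 34 + (-8) = 178.
Anti-diagonal: 13 + 27 + 62 + 76 = 178.
All lines sum to 178.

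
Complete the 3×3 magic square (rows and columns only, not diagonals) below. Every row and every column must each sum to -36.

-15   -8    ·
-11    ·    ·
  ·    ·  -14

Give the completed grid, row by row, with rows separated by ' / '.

-15 -8 -13 / -11 -16 -9 / -10 -12 -14

The remaining cell in row 1 is (1,3) = -36 − (-23) = -13.
Column 1 must total -36; the given cells sum to -26, so (3,1) = -10.
Column 3 needs -36; the known cells sum to -27, so (2,3) = -9.
From row 2, -36 − (-11 + (-9)) gives (2,2) = -16.
Row 3: -10 + (-14) + ? = -36, so (3,2) = -12.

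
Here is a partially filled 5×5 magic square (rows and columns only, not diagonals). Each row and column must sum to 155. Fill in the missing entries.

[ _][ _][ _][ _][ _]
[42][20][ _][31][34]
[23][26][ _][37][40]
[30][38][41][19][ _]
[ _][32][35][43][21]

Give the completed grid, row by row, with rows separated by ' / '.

Row 2 must total 155; the given cells sum to 127, so (2,3) = 28.
From row 3, 155 − (23 + 26 + 37 + 40) gives (3,3) = 29.
Using row 4: 30 + 38 + 41 + 19 + ? → (4,5) = 155 − 128 = 27.
Using row 5: 32 + 35 + 43 + 21 + ? → (5,1) = 155 − 131 = 24.
Column 1 needs 155; the known cells sum to 119, so (1,1) = 36.
Column 2 must total 155; the given cells sum to 116, so (1,2) = 39.
Column 3 must total 155; the given cells sum to 133, so (1,3) = 22.
Using column 4: 31 + 37 + 19 + 43 + ? → (1,4) = 155 − 130 = 25.
Column 5 must total 155; the given cells sum to 122, so (1,5) = 33.

36 39 22 25 33 / 42 20 28 31 34 / 23 26 29 37 40 / 30 38 41 19 27 / 24 32 35 43 21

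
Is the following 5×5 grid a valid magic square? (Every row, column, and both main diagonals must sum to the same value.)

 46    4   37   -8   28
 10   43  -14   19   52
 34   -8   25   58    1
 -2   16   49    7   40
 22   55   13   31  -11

No — row 2 sums to 110 but column 4 sums to 107.

Row 1: 46 + 4 + 37 + (-8) + 28 = 107.
Row 2: 10 + 43 + (-14) + 19 + 52 = 110.
Row 3: 34 + (-8) + 25 + 58 + 1 = 110.
Row 4: -2 + 16 + 49 + 7 + 40 = 110.
Row 5: 22 + 55 + 13 + 31 + (-11) = 110.
Column 1: 46 + 10 + 34 + (-2) + 22 = 110.
Column 2: 4 + 43 + (-8) + 16 + 55 = 110.
Column 3: 37 + (-14) + 25 + 49 + 13 = 110.
Column 4: -8 + 19 + 58 + 7 + 31 = 107.
Column 5: 28 + 52 + 1 + 40 + (-11) = 110.
Main diagonal: 46 + 43 + 25 + 7 + (-11) = 110.
Anti-diagonal: 28 + 19 + 25 + 16 + 22 = 110.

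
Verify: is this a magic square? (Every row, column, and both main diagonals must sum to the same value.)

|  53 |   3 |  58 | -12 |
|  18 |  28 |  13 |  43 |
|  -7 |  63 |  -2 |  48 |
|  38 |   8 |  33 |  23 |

Row 1: 53 + 3 + 58 + (-12) = 102.
Row 2: 18 + 28 + 13 + 43 = 102.
Row 3: -7 + 63 + (-2) + 48 = 102.
Row 4: 38 + 8 + 33 + 23 = 102.
Column 1: 53 + 18 + (-7) + 38 = 102.
Column 2: 3 + 28 + 63 + 8 = 102.
Column 3: 58 + 13 + (-2) + 33 = 102.
Column 4: -12 + 43 + 48 + 23 = 102.
Main diagonal: 53 + 28 + (-2) + 23 = 102.
Anti-diagonal: -12 + 13 + 63 + 38 = 102.
All lines sum to 102.

Yes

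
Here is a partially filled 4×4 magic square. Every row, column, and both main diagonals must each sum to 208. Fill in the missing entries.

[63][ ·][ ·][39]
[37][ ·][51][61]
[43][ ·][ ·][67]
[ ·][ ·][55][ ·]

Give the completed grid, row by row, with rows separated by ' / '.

63 49 57 39 / 37 59 51 61 / 43 53 45 67 / 65 47 55 41

Row 2 must total 208; the given cells sum to 149, so (2,2) = 59.
Column 1 must total 208; the given cells sum to 143, so (4,1) = 65.
Column 4 needs 208; the known cells sum to 167, so (4,4) = 41.
The remaining cell in main diagonal is (3,3) = 208 − 163 = 45.
Anti-diagonal must total 208; the given cells sum to 155, so (3,2) = 53.
Row 4 needs 208; the known cells sum to 161, so (4,2) = 47.
Using column 2: 59 + 53 + 47 + ? → (1,2) = 208 − 159 = 49.
Using column 3: 51 + 45 + 55 + ? → (1,3) = 208 − 151 = 57.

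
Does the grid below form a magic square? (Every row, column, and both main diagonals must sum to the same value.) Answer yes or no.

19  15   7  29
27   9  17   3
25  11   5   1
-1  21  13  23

Row 1: 19 + 15 + 7 + 29 = 70.
Row 2: 27 + 9 + 17 + 3 = 56.
Row 3: 25 + 11 + 5 + 1 = 42.
Row 4: -1 + 21 + 13 + 23 = 56.
Column 1: 19 + 27 + 25 + (-1) = 70.
Column 2: 15 + 9 + 11 + 21 = 56.
Column 3: 7 + 17 + 5 + 13 = 42.
Column 4: 29 + 3 + 1 + 23 = 56.
Main diagonal: 19 + 9 + 5 + 23 = 56.
Anti-diagonal: 29 + 17 + 11 + (-1) = 56.

No — column 3 sums to 42 but row 2 sums to 56.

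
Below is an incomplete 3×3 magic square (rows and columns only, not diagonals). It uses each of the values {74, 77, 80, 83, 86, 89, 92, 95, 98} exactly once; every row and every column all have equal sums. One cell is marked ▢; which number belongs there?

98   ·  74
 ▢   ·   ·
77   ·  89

83

The 9 entries sum to 774, so each line sums to 774/3 = 258.
Row 1 must total 258; the given cells sum to 172, so (1,2) = 86.
From row 3, 258 − (77 + 89) gives (3,2) = 92.
Column 1: 98 + 77 + ? = 258, so (2,1) = 83.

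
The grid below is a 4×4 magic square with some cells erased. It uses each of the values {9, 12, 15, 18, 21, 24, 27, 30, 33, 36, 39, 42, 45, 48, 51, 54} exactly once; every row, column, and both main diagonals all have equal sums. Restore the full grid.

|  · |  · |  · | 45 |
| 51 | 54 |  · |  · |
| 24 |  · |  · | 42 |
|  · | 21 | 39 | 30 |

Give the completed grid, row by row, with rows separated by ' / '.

15 18 48 45 / 51 54 12 9 / 24 33 27 42 / 36 21 39 30

The 16 entries sum to 504, so each line sums to 504/4 = 126.
From row 4, 126 − (21 + 39 + 30) gives (4,1) = 36.
Column 1: 51 + 24 + 36 + ? = 126, so (1,1) = 15.
Using column 4: 45 + 42 + 30 + ? → (2,4) = 126 − 117 = 9.
Main diagonal must total 126; the given cells sum to 99, so (3,3) = 27.
Row 2 needs 126; the known cells sum to 114, so (2,3) = 12.
Row 3 must total 126; the given cells sum to 93, so (3,2) = 33.
Column 2: 54 + 33 + 21 + ? = 126, so (1,2) = 18.
Column 3 must total 126; the given cells sum to 78, so (1,3) = 48.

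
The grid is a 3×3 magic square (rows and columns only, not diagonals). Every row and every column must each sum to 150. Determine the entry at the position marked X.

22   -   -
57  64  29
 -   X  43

From column 1, 150 − (22 + 57) gives (3,1) = 71.
From column 3, 150 − (29 + 43) gives (1,3) = 78.
Row 1 must total 150; the given cells sum to 100, so (1,2) = 50.
Row 3 needs 150; the known cells sum to 114, so (3,2) = 36.

36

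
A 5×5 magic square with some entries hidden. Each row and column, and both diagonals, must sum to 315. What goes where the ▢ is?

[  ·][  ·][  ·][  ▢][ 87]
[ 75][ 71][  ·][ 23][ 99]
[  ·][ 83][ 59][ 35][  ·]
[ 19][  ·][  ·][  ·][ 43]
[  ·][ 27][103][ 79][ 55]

111

Row 2: 75 + 71 + 23 + 99 + ? = 315, so (2,3) = 47.
Row 5 must total 315; the given cells sum to 264, so (5,1) = 51.
The remaining cell in column 5 is (3,5) = 315 − 284 = 31.
Using anti-diagonal: 87 + 23 + 59 + 51 + ? → (4,2) = 315 − 220 = 95.
Row 3: 83 + 59 + 35 + 31 + ? = 315, so (3,1) = 107.
Using column 1: 75 + 107 + 19 + 51 + ? → (1,1) = 315 − 252 = 63.
Column 2: 71 + 83 + 95 + 27 + ? = 315, so (1,2) = 39.
From main diagonal, 315 − (63 + 71 + 59 + 55) gives (4,4) = 67.
Row 4 must total 315; the given cells sum to 224, so (4,3) = 91.
From column 3, 315 − (47 + 59 + 91 + 103) gives (1,3) = 15.
Using column 4: 23 + 35 + 67 + 79 + ? → (1,4) = 315 − 204 = 111.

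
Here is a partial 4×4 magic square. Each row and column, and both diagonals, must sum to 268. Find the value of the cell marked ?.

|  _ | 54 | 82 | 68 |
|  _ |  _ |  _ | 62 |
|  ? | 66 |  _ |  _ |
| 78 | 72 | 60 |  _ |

52

Row 1 must total 268; the given cells sum to 204, so (1,1) = 64.
The remaining cell in row 4 is (4,4) = 268 − 210 = 58.
Column 2: 54 + 66 + 72 + ? = 268, so (2,2) = 76.
From column 4, 268 − (68 + 62 + 58) gives (3,4) = 80.
Main diagonal needs 268; the known cells sum to 198, so (3,3) = 70.
Anti-diagonal needs 268; the known cells sum to 212, so (2,3) = 56.
Using row 2: 76 + 56 + 62 + ? → (2,1) = 268 − 194 = 74.
The remaining cell in row 3 is (3,1) = 268 − 216 = 52.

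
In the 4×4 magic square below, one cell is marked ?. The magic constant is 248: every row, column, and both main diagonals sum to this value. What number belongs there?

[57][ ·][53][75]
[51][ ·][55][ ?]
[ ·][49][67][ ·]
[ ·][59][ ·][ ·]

65

From row 1, 248 − (57 + 53 + 75) gives (1,2) = 63.
Column 2 must total 248; the given cells sum to 171, so (2,2) = 77.
Column 3 must total 248; the given cells sum to 175, so (4,3) = 73.
Main diagonal: 57 + 77 + 67 + ? = 248, so (4,4) = 47.
Using anti-diagonal: 75 + 55 + 49 + ? → (4,1) = 248 − 179 = 69.
The remaining cell in row 2 is (2,4) = 248 − 183 = 65.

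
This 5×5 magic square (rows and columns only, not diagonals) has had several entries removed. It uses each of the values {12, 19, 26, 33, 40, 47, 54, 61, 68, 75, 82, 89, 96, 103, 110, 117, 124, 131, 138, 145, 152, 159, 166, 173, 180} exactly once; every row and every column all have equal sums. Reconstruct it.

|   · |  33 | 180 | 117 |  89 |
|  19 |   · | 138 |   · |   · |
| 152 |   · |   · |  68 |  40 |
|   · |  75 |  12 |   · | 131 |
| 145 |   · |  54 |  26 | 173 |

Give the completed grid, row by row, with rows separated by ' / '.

The 25 entries sum to 2400, so each line sums to 2400/5 = 480.
Using row 1: 33 + 180 + 117 + 89 + ? → (1,1) = 480 − 419 = 61.
From row 5, 480 − (145 + 54 + 26 + 173) gives (5,2) = 82.
The remaining cell in column 1 is (4,1) = 480 − 377 = 103.
Column 3 needs 480; the known cells sum to 384, so (3,3) = 96.
Column 5 needs 480; the known cells sum to 433, so (2,5) = 47.
Using row 3: 152 + 96 + 68 + 40 + ? → (3,2) = 480 − 356 = 124.
The remaining cell in row 4 is (4,4) = 480 − 321 = 159.
From column 2, 480 − (33 + 124 + 75 + 82) gives (2,2) = 166.
Column 4 needs 480; the known cells sum to 370, so (2,4) = 110.

61 33 180 117 89 / 19 166 138 110 47 / 152 124 96 68 40 / 103 75 12 159 131 / 145 82 54 26 173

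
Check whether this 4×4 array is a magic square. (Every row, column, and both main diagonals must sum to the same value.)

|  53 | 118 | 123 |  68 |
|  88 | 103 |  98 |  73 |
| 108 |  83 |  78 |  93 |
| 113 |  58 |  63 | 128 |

Yes

Row 1: 53 + 118 + 123 + 68 = 362.
Row 2: 88 + 103 + 98 + 73 = 362.
Row 3: 108 + 83 + 78 + 93 = 362.
Row 4: 113 + 58 + 63 + 128 = 362.
Column 1: 53 + 88 + 108 + 113 = 362.
Column 2: 118 + 103 + 83 + 58 = 362.
Column 3: 123 + 98 + 78 + 63 = 362.
Column 4: 68 + 73 + 93 + 128 = 362.
Main diagonal: 53 + 103 + 78 + 128 = 362.
Anti-diagonal: 68 + 98 + 83 + 113 = 362.
All lines sum to 362.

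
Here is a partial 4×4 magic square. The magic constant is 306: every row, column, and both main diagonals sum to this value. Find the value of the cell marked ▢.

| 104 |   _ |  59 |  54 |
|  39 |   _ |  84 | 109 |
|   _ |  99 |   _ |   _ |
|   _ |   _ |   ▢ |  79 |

Row 1: 104 + 59 + 54 + ? = 306, so (1,2) = 89.
The remaining cell in row 2 is (2,2) = 306 − 232 = 74.
From column 2, 306 − (89 + 74 + 99) gives (4,2) = 44.
Column 4: 54 + 109 + 79 + ? = 306, so (3,4) = 64.
Main diagonal must total 306; the given cells sum to 257, so (3,3) = 49.
Anti-diagonal must total 306; the given cells sum to 237, so (4,1) = 69.
The remaining cell in row 3 is (3,1) = 306 − 212 = 94.
The remaining cell in row 4 is (4,3) = 306 − 192 = 114.

114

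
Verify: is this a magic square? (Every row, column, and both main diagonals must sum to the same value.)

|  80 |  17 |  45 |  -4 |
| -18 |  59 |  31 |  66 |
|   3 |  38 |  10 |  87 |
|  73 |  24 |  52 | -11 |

Row 1: 80 + 17 + 45 + (-4) = 138.
Row 2: -18 + 59 + 31 + 66 = 138.
Row 3: 3 + 38 + 10 + 87 = 138.
Row 4: 73 + 24 + 52 + (-11) = 138.
Column 1: 80 + (-18) + 3 + 73 = 138.
Column 2: 17 + 59 + 38 + 24 = 138.
Column 3: 45 + 31 + 10 + 52 = 138.
Column 4: -4 + 66 + 87 + (-11) = 138.
Main diagonal: 80 + 59 + 10 + (-11) = 138.
Anti-diagonal: -4 + 31 + 38 + 73 = 138.
All lines sum to 138.

Yes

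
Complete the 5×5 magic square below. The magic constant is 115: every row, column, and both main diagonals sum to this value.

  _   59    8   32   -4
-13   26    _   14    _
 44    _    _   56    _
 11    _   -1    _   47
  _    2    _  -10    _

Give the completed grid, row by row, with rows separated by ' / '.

20 59 8 32 -4 / -13 26 50 14 38 / 44 -7 17 56 5 / 11 35 -1 23 47 / 53 2 41 -10 29

Using row 1: 59 + 8 + 32 + (-4) + ? → (1,1) = 115 − 95 = 20.
Column 1 needs 115; the known cells sum to 62, so (5,1) = 53.
Column 4: 32 + 14 + 56 + (-10) + ? = 115, so (4,4) = 23.
The remaining cell in row 4 is (4,2) = 115 − 80 = 35.
Column 2: 59 + 26 + 35 + 2 + ? = 115, so (3,2) = -7.
Anti-diagonal: -4 + 14 + 35 + 53 + ? = 115, so (3,3) = 17.
From row 3, 115 − (44 + (-7) + 17 + 56) gives (3,5) = 5.
From main diagonal, 115 − (20 + 26 + 17 + 23) gives (5,5) = 29.
Using row 5: 53 + 2 + (-10) + 29 + ? → (5,3) = 115 − 74 = 41.
Column 3: 8 + 17 + (-1) + 41 + ? = 115, so (2,3) = 50.
Column 5 needs 115; the known cells sum to 77, so (2,5) = 38.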